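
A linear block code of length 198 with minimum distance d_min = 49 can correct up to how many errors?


Correction capability = floor((d-1)/2) = floor((49-1)/2) = 24

24 errors


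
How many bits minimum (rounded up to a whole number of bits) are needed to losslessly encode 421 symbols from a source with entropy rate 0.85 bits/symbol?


Minimum bits >= n * H = 421 * 0.85 = 357.85, rounded up to a whole number of bits = 358

358 bits


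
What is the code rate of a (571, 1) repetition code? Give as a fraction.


Rate = k/n = 1/571

1/571


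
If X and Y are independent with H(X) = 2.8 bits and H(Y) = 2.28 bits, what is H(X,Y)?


For independent variables, H(X,Y) = H(X) + H(Y) = 2.8 + 2.28 = 5.08

5.08 bits


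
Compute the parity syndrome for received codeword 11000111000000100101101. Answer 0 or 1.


Syndrome = XOR of all bits = 1 XOR 1 XOR 0 XOR 0 XOR 0 XOR 1 XOR 1 XOR 1 XOR 0 XOR 0 XOR 0 XOR 0 XOR 0 XOR 0 XOR 1 XOR 0 XOR 0 XOR 1 XOR 0 XOR 1 XOR 1 XOR 0 XOR 1 = 0

0


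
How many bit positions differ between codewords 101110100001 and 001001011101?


Count differing positions: ^ . . ^ ^ ^ ^ ^ ^ ^ . . = 8 differences

8


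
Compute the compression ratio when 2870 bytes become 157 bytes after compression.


Ratio = original / compressed = 2870 / 157 = 18.2803

18.2803


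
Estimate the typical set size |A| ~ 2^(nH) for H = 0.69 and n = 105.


log2|A_typical| = nH = 105 * 0.69 = 72.45, so |A_typical| ~ 2^72.45 = 6.451e+21

6.451e+21


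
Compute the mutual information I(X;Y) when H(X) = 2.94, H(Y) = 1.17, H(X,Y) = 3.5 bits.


I(X;Y) = H(X) + H(Y) - H(X,Y) = 2.94 + 1.17 - 3.5 = 0.61

0.61 bits


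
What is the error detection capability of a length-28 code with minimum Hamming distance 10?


Detection capability = d_min - 1 = 10 - 1 = 9

9 errors


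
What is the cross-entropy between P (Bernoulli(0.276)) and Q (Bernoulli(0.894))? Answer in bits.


H(P,Q) = -p*log2(q) - (1-p)*log2(1-q). -0.276*log2(0.894) = 0.044616; -0.724*log2(0.106) = 2.344213. H(P,Q) = 0.044616 + 2.344213 = 2.3888

2.3888 bits


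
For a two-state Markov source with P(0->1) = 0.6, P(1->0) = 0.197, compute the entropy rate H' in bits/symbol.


Stationary distribution: pi_0 = p10/(p01+p10) = 0.2472, pi_1 = 0.7528. Entropy rate H' = pi_0*H(p01) + pi_1*H(p10) = 0.2472*0.971 + 0.7528*0.7159 = 0.7789

0.7789 bits/symbol


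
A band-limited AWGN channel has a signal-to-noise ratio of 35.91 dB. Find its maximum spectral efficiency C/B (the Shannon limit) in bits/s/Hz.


SNR_linear = 10^(35.91/10) = 3899.4199; C/B = log2(1 + SNR_linear) = log2(1 + 3899.4199) = 11.9294

11.9294 bits/s/Hz


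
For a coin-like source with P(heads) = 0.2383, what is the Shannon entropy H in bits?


H = -p*log2(p) - (1-p)*log2(1-p). -0.2383*log2(0.2383) = 0.493078; -0.7617*log2(0.7617) = 0.299124. H = 0.493078 + 0.299124 = 0.7922

0.7922 bits


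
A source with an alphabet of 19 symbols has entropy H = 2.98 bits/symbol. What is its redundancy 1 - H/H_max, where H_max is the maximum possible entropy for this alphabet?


H_max = log2(K) = log2(19) = 4.2479 bits/symbol. Redundancy = 1 - H/H_max = 1 - 2.98/4.2479 = 1 - 0.7015 = 0.2985

0.2985


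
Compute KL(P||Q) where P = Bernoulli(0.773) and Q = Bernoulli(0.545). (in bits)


KL = p*log2(p/q) + (1-p)*log2((1-p)/(1-q)) = 0.773*log2(0.773/0.545) + 0.227*log2(0.227/0.455) = 0.162

0.162 bits


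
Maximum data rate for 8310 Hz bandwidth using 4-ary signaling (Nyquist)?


Rate = 2 * B * log2(M) = 2 * 8310 * 2.0 = 33240.0

33240.0 bps


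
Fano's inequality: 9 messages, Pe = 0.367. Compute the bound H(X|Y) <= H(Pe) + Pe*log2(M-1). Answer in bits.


H(Pe) = -Pe*log2(Pe) - (1-Pe)*log2(1-Pe) = -0.367*log2(0.367) - 0.633*log2(0.633) = 0.530736 + 0.417604 = 0.9483. Pe*log2(M-1) = 0.367*log2(8) = 1.101000. Bound = H(Pe) + Pe*log2(M-1) = 0.530736 + 0.417604 + 1.101000 = 2.0493

2.0493 bits


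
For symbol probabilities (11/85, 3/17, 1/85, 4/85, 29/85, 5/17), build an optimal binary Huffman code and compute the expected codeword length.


Huffman construction (repeatedly merge the two least-probable nodes; each merge adds 1 bit to every symbol beneath it): 1/85 + 4/85 = 1/17; 1/17 + 11/85 = 16/85; 3/17 + 16/85 = 31/85; 5/17 + 29/85 = 54/85; 31/85 + 54/85 = 1. Resulting codeword lengths (in the order the probabilities were given): (3, 2, 4, 4, 2, 2). L_avg = sum(p_i * l_i) = 11/85*3 + 3/17*2 + 1/85*4 + 4/85*4 + 29/85*2 + 5/17*2 = 191/85 = 2.2471

2.2471 bits


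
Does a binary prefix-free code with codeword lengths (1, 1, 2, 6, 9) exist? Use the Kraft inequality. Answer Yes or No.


Kraft sum = sum(2^(-l_i)) = 1.2676, need <= 1. Result: violated (a binary prefix-free code with these lengths cannot exist)

No


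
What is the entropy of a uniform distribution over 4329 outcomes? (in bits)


H = log2(n) = log2(4329) = 12.0798

12.0798 bits


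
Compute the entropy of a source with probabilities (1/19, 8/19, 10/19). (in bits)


H = -sum(p_i * log2(p_i)). Terms: -(1/19)*log2(1/19) = 0.223575; -(8/19)*log2(8/19) = 0.525443; -(10/19)*log2(10/19) = 0.487368. H = 0.223575 + 0.525443 + 0.487368 = 1.2364

1.2364 bits


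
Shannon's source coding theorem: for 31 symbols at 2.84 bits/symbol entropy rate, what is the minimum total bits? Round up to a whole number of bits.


Minimum bits >= n * H = 31 * 2.84 = 88.04, rounded up to a whole number of bits = 89

89 bits


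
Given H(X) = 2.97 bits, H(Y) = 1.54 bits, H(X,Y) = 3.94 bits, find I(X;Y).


I(X;Y) = H(X) + H(Y) - H(X,Y) = 2.97 + 1.54 - 3.94 = 0.57

0.57 bits


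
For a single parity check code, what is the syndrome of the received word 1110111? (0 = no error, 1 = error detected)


Syndrome = XOR of all bits = 1 XOR 1 XOR 1 XOR 0 XOR 1 XOR 1 XOR 1 = 0

0


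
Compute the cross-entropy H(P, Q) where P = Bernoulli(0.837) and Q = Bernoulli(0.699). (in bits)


H(P,Q) = -p*log2(q) - (1-p)*log2(1-q). -0.837*log2(0.699) = 0.432424; -0.163*log2(0.301) = 0.282343. H(P,Q) = 0.432424 + 0.282343 = 0.7148

0.7148 bits


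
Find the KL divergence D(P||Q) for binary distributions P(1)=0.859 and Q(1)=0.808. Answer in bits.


KL = p*log2(p/q) + (1-p)*log2((1-p)/(1-q)) = 0.859*log2(0.859/0.808) + 0.141*log2(0.141/0.192) = 0.013

0.013 bits


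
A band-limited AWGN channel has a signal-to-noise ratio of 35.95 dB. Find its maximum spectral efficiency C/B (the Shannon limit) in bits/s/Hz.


SNR_linear = 10^(35.95/10) = 3935.5008; C/B = log2(1 + SNR_linear) = log2(1 + 3935.5008) = 11.9427

11.9427 bits/s/Hz


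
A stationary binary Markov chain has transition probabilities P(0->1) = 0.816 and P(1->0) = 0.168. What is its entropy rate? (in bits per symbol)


Stationary distribution: pi_0 = p10/(p01+p10) = 0.1707, pi_1 = 0.8293. Entropy rate H' = pi_0*H(p01) + pi_1*H(p10) = 0.1707*0.6887 + 0.8293*0.6531 = 0.6592

0.6592 bits/symbol


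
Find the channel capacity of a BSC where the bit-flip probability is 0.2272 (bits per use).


H(p) = -p*log2(p) - (1-p)*log2(1-p) = -0.2272*log2(0.2272) - 0.7728*log2(0.7728) = 0.485746 + 0.287353 = 0.7731. C = 1 - H(p) = 1 - 0.7731 = 0.2269

0.2269 bits


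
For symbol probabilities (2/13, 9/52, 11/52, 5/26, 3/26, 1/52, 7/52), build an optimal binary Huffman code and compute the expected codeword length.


Huffman construction (repeatedly merge the two least-probable nodes; each merge adds 1 bit to every symbol beneath it): 1/52 + 3/26 = 7/52; 7/52 + 7/52 = 7/26; 2/13 + 9/52 = 17/52; 5/26 + 11/52 = 21/52; 7/26 + 17/52 = 31/52; 21/52 + 31/52 = 1. Resulting codeword lengths (in the order the probabilities were given): (3, 3, 2, 2, 4, 4, 3). L_avg = sum(p_i * l_i) = 2/13*3 + 9/52*3 + 11/52*2 + 5/26*2 + 3/26*4 + 1/52*4 + 7/52*3 = 71/26 = 2.7308

2.7308 bits


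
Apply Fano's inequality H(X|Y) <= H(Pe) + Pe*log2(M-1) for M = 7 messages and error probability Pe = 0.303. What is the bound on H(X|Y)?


H(Pe) = -Pe*log2(Pe) - (1-Pe)*log2(1-Pe) = -0.303*log2(0.303) - 0.697*log2(0.697) = 0.521951 + 0.362976 = 0.8849. Pe*log2(M-1) = 0.303*log2(6) = 0.783244. Bound = H(Pe) + Pe*log2(M-1) = 0.521951 + 0.362976 + 0.783244 = 1.6682

1.6682 bits


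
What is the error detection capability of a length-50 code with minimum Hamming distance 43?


Detection capability = d_min - 1 = 43 - 1 = 42

42 errors


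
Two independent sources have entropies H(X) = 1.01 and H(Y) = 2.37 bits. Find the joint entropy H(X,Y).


For independent variables, H(X,Y) = H(X) + H(Y) = 1.01 + 2.37 = 3.38

3.38 bits


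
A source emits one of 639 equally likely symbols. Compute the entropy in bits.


H = log2(n) = log2(639) = 9.3197

9.3197 bits


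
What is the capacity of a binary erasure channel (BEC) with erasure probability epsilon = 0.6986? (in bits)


C = 1 - epsilon = 1 - 0.6986 = 0.3014

0.3014 bits


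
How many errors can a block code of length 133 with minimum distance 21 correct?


Correction capability = floor((d-1)/2) = floor((21-1)/2) = 10

10 errors


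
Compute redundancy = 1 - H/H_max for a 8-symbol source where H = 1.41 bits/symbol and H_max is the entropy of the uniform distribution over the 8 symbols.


H_max = log2(K) = log2(8) = 3.0 bits/symbol. Redundancy = 1 - H/H_max = 1 - 1.41/3.0 = 1 - 0.47 = 0.53

0.53


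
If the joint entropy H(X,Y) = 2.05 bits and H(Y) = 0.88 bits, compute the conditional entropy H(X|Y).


H(X|Y) = H(X,Y) - H(Y) = 2.05 - 0.88 = 1.17

1.17 bits


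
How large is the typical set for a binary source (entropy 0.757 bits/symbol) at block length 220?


log2|A_typical| = nH = 220 * 0.757 = 166.54, so |A_typical| ~ 2^166.54 = 1.360e+50

1.360e+50


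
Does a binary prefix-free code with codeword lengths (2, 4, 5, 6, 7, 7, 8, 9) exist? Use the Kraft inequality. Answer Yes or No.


Kraft sum = sum(2^(-l_i)) = 0.3809, need <= 1. Result: satisfied (a binary prefix-free code with these lengths exists)

Yes


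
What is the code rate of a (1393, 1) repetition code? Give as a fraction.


Rate = k/n = 1/1393

1/1393


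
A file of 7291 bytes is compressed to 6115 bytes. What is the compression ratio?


Ratio = original / compressed = 7291 / 6115 = 1.1923

1.1923


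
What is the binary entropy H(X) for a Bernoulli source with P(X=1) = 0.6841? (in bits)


H = -p*log2(p) - (1-p)*log2(1-p). -0.6841*log2(0.6841) = 0.374696; -0.3159*log2(0.3159) = 0.525171. H = 0.374696 + 0.525171 = 0.8999

0.8999 bits


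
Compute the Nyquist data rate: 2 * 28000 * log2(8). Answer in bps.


Rate = 2 * B * log2(M) = 2 * 28000 * 3.0 = 168000.0

168000.0 bps


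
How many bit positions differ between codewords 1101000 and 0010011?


Count differing positions: ^ ^ ^ ^ . ^ ^ = 6 differences

6


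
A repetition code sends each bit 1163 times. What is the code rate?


Rate = k/n = 1/1163

1/1163


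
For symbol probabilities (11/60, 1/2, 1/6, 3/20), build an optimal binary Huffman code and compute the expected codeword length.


Huffman construction (repeatedly merge the two least-probable nodes; each merge adds 1 bit to every symbol beneath it): 3/20 + 1/6 = 19/60; 11/60 + 19/60 = 1/2; 1/2 + 1/2 = 1. Resulting codeword lengths (in the order the probabilities were given): (2, 1, 3, 3). L_avg = sum(p_i * l_i) = 11/60*2 + 1/2*1 + 1/6*3 + 3/20*3 = 109/60 = 1.8167

1.8167 bits


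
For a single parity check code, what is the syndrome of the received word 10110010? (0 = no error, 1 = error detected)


Syndrome = XOR of all bits = 1 XOR 0 XOR 1 XOR 1 XOR 0 XOR 0 XOR 1 XOR 0 = 0

0


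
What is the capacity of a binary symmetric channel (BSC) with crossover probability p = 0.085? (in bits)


H(p) = -p*log2(p) - (1-p)*log2(1-p) = -0.085*log2(0.085) - 0.915*log2(0.915) = 0.302293 + 0.117263 = 0.4196. C = 1 - H(p) = 1 - 0.4196 = 0.5804

0.5804 bits


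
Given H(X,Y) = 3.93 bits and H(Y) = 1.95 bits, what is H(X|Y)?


H(X|Y) = H(X,Y) - H(Y) = 3.93 - 1.95 = 1.98

1.98 bits


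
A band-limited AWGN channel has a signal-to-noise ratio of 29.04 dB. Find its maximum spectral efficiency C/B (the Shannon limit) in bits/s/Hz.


SNR_linear = 10^(29.04/10) = 801.6781; C/B = log2(1 + SNR_linear) = log2(1 + 801.6781) = 9.6487

9.6487 bits/s/Hz


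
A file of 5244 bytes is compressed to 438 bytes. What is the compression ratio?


Ratio = original / compressed = 5244 / 438 = 11.9726

11.9726


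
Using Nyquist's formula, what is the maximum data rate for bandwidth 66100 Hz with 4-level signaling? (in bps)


Rate = 2 * B * log2(M) = 2 * 66100 * 2.0 = 264400.0

264400.0 bps


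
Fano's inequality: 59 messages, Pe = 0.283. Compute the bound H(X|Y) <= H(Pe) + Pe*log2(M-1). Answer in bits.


H(Pe) = -Pe*log2(Pe) - (1-Pe)*log2(1-Pe) = -0.283*log2(0.283) - 0.717*log2(0.717) = 0.515379 + 0.344128 = 0.8595. Pe*log2(M-1) = 0.283*log2(58) = 1.657809. Bound = H(Pe) + Pe*log2(M-1) = 0.515379 + 0.344128 + 1.657809 = 2.5173

2.5173 bits


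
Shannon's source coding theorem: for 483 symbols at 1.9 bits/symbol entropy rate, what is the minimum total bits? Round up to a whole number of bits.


Minimum bits >= n * H = 483 * 1.9 = 917.7, rounded up to a whole number of bits = 918

918 bits


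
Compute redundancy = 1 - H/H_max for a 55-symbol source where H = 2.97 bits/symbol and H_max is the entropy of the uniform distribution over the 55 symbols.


H_max = log2(K) = log2(55) = 5.7814 bits/symbol. Redundancy = 1 - H/H_max = 1 - 2.97/5.7814 = 1 - 0.5137 = 0.4863

0.4863


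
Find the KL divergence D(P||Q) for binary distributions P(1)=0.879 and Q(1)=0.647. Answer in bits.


KL = p*log2(p/q) + (1-p)*log2((1-p)/(1-q)) = 0.879*log2(0.879/0.647) + 0.121*log2(0.121/0.353) = 0.2017

0.2017 bits


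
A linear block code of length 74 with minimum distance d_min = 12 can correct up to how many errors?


Correction capability = floor((d-1)/2) = floor((12-1)/2) = 5

5 errors


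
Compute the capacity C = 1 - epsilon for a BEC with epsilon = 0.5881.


C = 1 - epsilon = 1 - 0.5881 = 0.4119

0.4119 bits


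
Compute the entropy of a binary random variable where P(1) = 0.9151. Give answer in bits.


H = -p*log2(p) - (1-p)*log2(1-p). -0.9151*log2(0.9151) = 0.117132; -0.0849*log2(0.0849) = 0.302082. H = 0.117132 + 0.302082 = 0.4192

0.4192 bits


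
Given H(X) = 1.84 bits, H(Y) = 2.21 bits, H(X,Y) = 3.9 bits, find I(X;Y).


I(X;Y) = H(X) + H(Y) - H(X,Y) = 1.84 + 2.21 - 3.9 = 0.15

0.15 bits


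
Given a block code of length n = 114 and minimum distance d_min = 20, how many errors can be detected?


Detection capability = d_min - 1 = 20 - 1 = 19

19 errors


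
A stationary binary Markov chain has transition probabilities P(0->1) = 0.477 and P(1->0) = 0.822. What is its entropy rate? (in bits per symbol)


Stationary distribution: pi_0 = p10/(p01+p10) = 0.6328, pi_1 = 0.3672. Entropy rate H' = pi_0*H(p01) + pi_1*H(p10) = 0.6328*0.9985 + 0.3672*0.6757 = 0.8799

0.8799 bits/symbol


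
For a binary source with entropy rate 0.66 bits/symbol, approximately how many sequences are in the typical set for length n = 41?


log2|A_typical| = nH = 41 * 0.66 = 27.06, so |A_typical| ~ 2^27.06 = 1.399e+08

1.399e+08


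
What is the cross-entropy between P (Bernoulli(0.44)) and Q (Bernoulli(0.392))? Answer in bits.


H(P,Q) = -p*log2(q) - (1-p)*log2(1-q). -0.44*log2(0.392) = 0.594473; -0.56*log2(0.608) = 0.402000. H(P,Q) = 0.594473 + 0.402000 = 0.9965

0.9965 bits


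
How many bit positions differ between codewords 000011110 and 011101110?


Count differing positions: . ^ ^ ^ ^ . . . . = 4 differences

4


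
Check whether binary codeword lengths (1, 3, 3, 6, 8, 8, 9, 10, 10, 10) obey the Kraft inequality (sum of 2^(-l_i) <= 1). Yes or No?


Kraft sum = sum(2^(-l_i)) = 0.7783, need <= 1. Result: satisfied (a binary prefix-free code with these lengths exists)

Yes


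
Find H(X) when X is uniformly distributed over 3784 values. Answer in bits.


H = log2(n) = log2(3784) = 11.8857

11.8857 bits


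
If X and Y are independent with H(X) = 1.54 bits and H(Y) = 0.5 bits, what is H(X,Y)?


For independent variables, H(X,Y) = H(X) + H(Y) = 1.54 + 0.5 = 2.04

2.04 bits


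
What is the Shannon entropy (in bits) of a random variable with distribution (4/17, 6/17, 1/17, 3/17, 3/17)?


H = -sum(p_i * log2(p_i)). Terms: -(4/17)*log2(4/17) = 0.491168; -(6/17)*log2(6/17) = 0.530294; -(1/17)*log2(1/17) = 0.240439; -(3/17)*log2(3/17) = 0.441618; -(3/17)*log2(3/17) = 0.441618. H = 0.491168 + 0.530294 + 0.240439 + 0.441618 + 0.441618 = 2.1451

2.1451 bits


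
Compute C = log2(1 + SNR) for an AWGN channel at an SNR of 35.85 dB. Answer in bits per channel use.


SNR_linear = 10^(35.85/10) = 3845.9178; C = log2(1 + SNR_linear) = log2(1 + 3845.9178) = 11.9095

11.9095 bits/channel use


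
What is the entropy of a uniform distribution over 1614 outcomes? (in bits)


H = log2(n) = log2(1614) = 10.6564

10.6564 bits


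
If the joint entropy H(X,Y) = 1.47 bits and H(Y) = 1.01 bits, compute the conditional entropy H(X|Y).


H(X|Y) = H(X,Y) - H(Y) = 1.47 - 1.01 = 0.46

0.46 bits


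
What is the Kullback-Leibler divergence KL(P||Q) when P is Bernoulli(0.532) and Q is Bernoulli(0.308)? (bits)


KL = p*log2(p/q) + (1-p)*log2((1-p)/(1-q)) = 0.532*log2(0.532/0.308) + 0.468*log2(0.468/0.692) = 0.1554

0.1554 bits


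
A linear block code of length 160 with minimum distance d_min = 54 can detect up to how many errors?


Detection capability = d_min - 1 = 54 - 1 = 53

53 errors


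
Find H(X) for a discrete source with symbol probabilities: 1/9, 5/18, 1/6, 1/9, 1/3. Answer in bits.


H = -sum(p_i * log2(p_i)). Terms: -(1/9)*log2(1/9) = 0.352214; -(5/18)*log2(5/18) = 0.513332; -(1/6)*log2(1/6) = 0.430827; -(1/9)*log2(1/9) = 0.352214; -(1/3)*log2(1/3) = 0.528321. H = 0.352214 + 0.513332 + 0.430827 + 0.352214 + 0.528321 = 2.1769

2.1769 bits


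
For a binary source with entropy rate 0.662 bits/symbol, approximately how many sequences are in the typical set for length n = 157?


log2|A_typical| = nH = 157 * 0.662 = 103.934, so |A_typical| ~ 2^103.934 = 1.938e+31

1.938e+31


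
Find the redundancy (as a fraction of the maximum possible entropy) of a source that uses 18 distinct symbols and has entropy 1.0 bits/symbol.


H_max = log2(K) = log2(18) = 4.1699 bits/symbol. Redundancy = 1 - H/H_max = 1 - 1.0/4.1699 = 1 - 0.2398 = 0.7602

0.7602


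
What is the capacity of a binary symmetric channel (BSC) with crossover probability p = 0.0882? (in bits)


H(p) = -p*log2(p) - (1-p)*log2(1-p) = -0.0882*log2(0.0882) - 0.9118*log2(0.9118) = 0.308971 + 0.121462 = 0.4304. C = 1 - H(p) = 1 - 0.4304 = 0.5696

0.5696 bits


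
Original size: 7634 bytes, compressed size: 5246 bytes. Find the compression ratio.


Ratio = original / compressed = 7634 / 5246 = 1.4552

1.4552


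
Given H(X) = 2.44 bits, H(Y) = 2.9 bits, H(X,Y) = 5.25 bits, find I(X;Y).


I(X;Y) = H(X) + H(Y) - H(X,Y) = 2.44 + 2.9 - 5.25 = 0.09

0.09 bits


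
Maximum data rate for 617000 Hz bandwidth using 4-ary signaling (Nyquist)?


Rate = 2 * B * log2(M) = 2 * 617000 * 2.0 = 2468000.0

2468000.0 bps


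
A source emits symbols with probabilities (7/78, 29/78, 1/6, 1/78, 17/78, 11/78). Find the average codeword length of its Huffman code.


Huffman construction (repeatedly merge the two least-probable nodes; each merge adds 1 bit to every symbol beneath it): 1/78 + 7/78 = 4/39; 4/39 + 11/78 = 19/78; 1/6 + 17/78 = 5/13; 19/78 + 29/78 = 8/13; 5/13 + 8/13 = 1. Resulting codeword lengths (in the order the probabilities were given): (4, 2, 2, 4, 2, 3). L_avg = sum(p_i * l_i) = 7/78*4 + 29/78*2 + 1/6*2 + 1/78*4 + 17/78*2 + 11/78*3 = 61/26 = 2.3462

2.3462 bits


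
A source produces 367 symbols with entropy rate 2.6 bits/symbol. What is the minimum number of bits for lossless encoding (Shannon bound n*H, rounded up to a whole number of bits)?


Minimum bits >= n * H = 367 * 2.6 = 954.2, rounded up to a whole number of bits = 955

955 bits


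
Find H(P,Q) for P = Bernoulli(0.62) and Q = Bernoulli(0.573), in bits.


H(P,Q) = -p*log2(q) - (1-p)*log2(1-q). -0.62*log2(0.573) = 0.498104; -0.38*log2(0.427) = 0.466523. H(P,Q) = 0.498104 + 0.466523 = 0.9646

0.9646 bits


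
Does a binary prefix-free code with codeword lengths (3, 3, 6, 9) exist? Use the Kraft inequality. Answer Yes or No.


Kraft sum = sum(2^(-l_i)) = 0.2676, need <= 1. Result: satisfied (a binary prefix-free code with these lengths exists)

Yes


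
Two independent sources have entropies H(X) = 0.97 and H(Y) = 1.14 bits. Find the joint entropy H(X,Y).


For independent variables, H(X,Y) = H(X) + H(Y) = 0.97 + 1.14 = 2.11

2.11 bits


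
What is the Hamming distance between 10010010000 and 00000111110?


Count differing positions: ^ . . ^ . ^ . ^ ^ ^ . = 6 differences

6


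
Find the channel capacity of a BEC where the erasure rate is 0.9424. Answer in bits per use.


C = 1 - epsilon = 1 - 0.9424 = 0.0576

0.0576 bits


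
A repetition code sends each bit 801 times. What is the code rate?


Rate = k/n = 1/801

1/801


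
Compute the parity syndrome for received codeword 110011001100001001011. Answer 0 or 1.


Syndrome = XOR of all bits = 1 XOR 1 XOR 0 XOR 0 XOR 1 XOR 1 XOR 0 XOR 0 XOR 1 XOR 1 XOR 0 XOR 0 XOR 0 XOR 0 XOR 1 XOR 0 XOR 0 XOR 1 XOR 0 XOR 1 XOR 1 = 0

0


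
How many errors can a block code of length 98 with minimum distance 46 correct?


Correction capability = floor((d-1)/2) = floor((46-1)/2) = 22

22 errors


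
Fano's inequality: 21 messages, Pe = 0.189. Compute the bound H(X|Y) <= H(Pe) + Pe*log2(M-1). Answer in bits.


H(Pe) = -Pe*log2(Pe) - (1-Pe)*log2(1-Pe) = -0.189*log2(0.189) - 0.811*log2(0.811) = 0.454269 + 0.245105 = 0.6994. Pe*log2(M-1) = 0.189*log2(20) = 0.816844. Bound = H(Pe) + Pe*log2(M-1) = 0.454269 + 0.245105 + 0.816844 = 1.5162

1.5162 bits


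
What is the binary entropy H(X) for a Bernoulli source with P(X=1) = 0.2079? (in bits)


H = -p*log2(p) - (1-p)*log2(1-p). -0.2079*log2(0.2079) = 0.471109; -0.7921*log2(0.7921) = 0.266340. H = 0.471109 + 0.266340 = 0.7374

0.7374 bits


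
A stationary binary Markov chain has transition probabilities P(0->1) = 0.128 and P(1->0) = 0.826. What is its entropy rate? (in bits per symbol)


Stationary distribution: pi_0 = p10/(p01+p10) = 0.8658, pi_1 = 0.1342. Entropy rate H' = pi_0*H(p01) + pi_1*H(p10) = 0.8658*0.5519 + 0.1342*0.6668 = 0.5673

0.5673 bits/symbol


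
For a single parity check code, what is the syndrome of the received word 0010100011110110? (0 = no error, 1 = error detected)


Syndrome = XOR of all bits = 0 XOR 0 XOR 1 XOR 0 XOR 1 XOR 0 XOR 0 XOR 0 XOR 1 XOR 1 XOR 1 XOR 1 XOR 0 XOR 1 XOR 1 XOR 0 = 0

0


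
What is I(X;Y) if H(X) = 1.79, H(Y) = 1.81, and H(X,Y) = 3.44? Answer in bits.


I(X;Y) = H(X) + H(Y) - H(X,Y) = 1.79 + 1.81 - 3.44 = 0.16

0.16 bits


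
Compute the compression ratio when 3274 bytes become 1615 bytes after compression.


Ratio = original / compressed = 3274 / 1615 = 2.0272

2.0272


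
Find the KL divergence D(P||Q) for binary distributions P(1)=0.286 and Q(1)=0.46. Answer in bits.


KL = p*log2(p/q) + (1-p)*log2((1-p)/(1-q)) = 0.286*log2(0.286/0.46) + 0.714*log2(0.714/0.54) = 0.0916

0.0916 bits


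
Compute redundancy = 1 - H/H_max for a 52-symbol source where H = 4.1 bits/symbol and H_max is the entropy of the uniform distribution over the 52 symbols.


H_max = log2(K) = log2(52) = 5.7004 bits/symbol. Redundancy = 1 - H/H_max = 1 - 4.1/5.7004 = 1 - 0.7192 = 0.2808

0.2808


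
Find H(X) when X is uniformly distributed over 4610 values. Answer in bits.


H = log2(n) = log2(4610) = 12.1706

12.1706 bits


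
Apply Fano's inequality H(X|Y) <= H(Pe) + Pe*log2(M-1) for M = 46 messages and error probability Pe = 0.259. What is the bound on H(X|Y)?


H(Pe) = -Pe*log2(Pe) - (1-Pe)*log2(1-Pe) = -0.259*log2(0.259) - 0.741*log2(0.741) = 0.504785 + 0.320449 = 0.8252. Pe*log2(M-1) = 0.259*log2(45) = 1.422390. Bound = H(Pe) + Pe*log2(M-1) = 0.504785 + 0.320449 + 1.422390 = 2.2476

2.2476 bits


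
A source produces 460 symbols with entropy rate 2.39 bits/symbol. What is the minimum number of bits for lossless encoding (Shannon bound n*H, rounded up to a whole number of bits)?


Minimum bits >= n * H = 460 * 2.39 = 1099.4, rounded up to a whole number of bits = 1100

1100 bits


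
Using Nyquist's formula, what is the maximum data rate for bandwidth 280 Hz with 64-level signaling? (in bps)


Rate = 2 * B * log2(M) = 2 * 280 * 6.0 = 3360.0

3360.0 bps


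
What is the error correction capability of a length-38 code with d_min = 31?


Correction capability = floor((d-1)/2) = floor((31-1)/2) = 15

15 errors


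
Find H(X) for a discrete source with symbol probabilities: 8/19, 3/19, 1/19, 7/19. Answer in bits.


H = -sum(p_i * log2(p_i)). Terms: -(8/19)*log2(8/19) = 0.525443; -(3/19)*log2(3/19) = 0.420468; -(1/19)*log2(1/19) = 0.223575; -(7/19)*log2(7/19) = 0.530737. H = 0.525443 + 0.420468 + 0.223575 + 0.530737 = 1.7002

1.7002 bits


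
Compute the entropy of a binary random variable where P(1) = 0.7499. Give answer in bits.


H = -p*log2(p) - (1-p)*log2(1-p). -0.7499*log2(0.7499) = 0.311381; -0.2501*log2(0.2501) = 0.500056. H = 0.311381 + 0.500056 = 0.8114

0.8114 bits


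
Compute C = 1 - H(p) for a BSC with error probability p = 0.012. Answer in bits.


H(p) = -p*log2(p) - (1-p)*log2(1-p) = -0.012*log2(0.012) - 0.988*log2(0.988) = 0.076570 + 0.017208 = 0.0938. C = 1 - H(p) = 1 - 0.0938 = 0.9062

0.9062 bits


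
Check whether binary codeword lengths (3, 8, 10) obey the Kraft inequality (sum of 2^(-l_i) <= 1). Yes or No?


Kraft sum = sum(2^(-l_i)) = 0.1299, need <= 1. Result: satisfied (a binary prefix-free code with these lengths exists)

Yes


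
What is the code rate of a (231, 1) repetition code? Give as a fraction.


Rate = k/n = 1/231

1/231


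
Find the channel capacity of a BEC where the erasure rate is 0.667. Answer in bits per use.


C = 1 - epsilon = 1 - 0.667 = 0.333

0.333 bits


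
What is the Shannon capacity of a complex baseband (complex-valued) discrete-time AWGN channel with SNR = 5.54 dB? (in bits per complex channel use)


SNR_linear = 10^(5.54/10) = 3.581; C = log2(1 + SNR_linear) = log2(1 + 3.581) = 2.1957

2.1957 bits/channel use


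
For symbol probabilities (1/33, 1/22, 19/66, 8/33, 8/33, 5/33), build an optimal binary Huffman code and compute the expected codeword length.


Huffman construction (repeatedly merge the two least-probable nodes; each merge adds 1 bit to every symbol beneath it): 1/33 + 1/22 = 5/66; 5/66 + 5/33 = 5/22; 5/22 + 8/33 = 31/66; 8/33 + 19/66 = 35/66; 31/66 + 35/66 = 1. Resulting codeword lengths (in the order the probabilities were given): (4, 4, 2, 2, 2, 3). L_avg = sum(p_i * l_i) = 1/33*4 + 1/22*4 + 19/66*2 + 8/33*2 + 8/33*2 + 5/33*3 = 76/33 = 2.303

2.303 bits


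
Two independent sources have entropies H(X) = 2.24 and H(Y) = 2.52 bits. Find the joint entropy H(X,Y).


For independent variables, H(X,Y) = H(X) + H(Y) = 2.24 + 2.52 = 4.76

4.76 bits


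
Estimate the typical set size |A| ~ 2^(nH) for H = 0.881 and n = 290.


log2|A_typical| = nH = 290 * 0.881 = 255.49, so |A_typical| ~ 2^255.49 = 8.131e+76

8.131e+76


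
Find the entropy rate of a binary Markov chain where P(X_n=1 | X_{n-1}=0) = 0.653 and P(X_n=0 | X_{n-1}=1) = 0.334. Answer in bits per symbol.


Stationary distribution: pi_0 = p10/(p01+p10) = 0.3384, pi_1 = 0.6616. Entropy rate H' = pi_0*H(p01) + pi_1*H(p10) = 0.3384*0.9314 + 0.6616*0.919 = 0.9232

0.9232 bits/symbol


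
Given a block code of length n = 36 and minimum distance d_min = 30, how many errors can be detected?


Detection capability = d_min - 1 = 30 - 1 = 29

29 errors


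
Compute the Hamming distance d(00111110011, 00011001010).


Count differing positions: . . ^ . . ^ ^ ^ . . ^ = 5 differences

5


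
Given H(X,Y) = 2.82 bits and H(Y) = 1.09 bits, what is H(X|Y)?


H(X|Y) = H(X,Y) - H(Y) = 2.82 - 1.09 = 1.73

1.73 bits


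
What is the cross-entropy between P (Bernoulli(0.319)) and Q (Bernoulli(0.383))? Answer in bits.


H(P,Q) = -p*log2(q) - (1-p)*log2(1-q). -0.319*log2(0.383) = 0.441682; -0.681*log2(0.617) = 0.474424. H(P,Q) = 0.441682 + 0.474424 = 0.9161

0.9161 bits


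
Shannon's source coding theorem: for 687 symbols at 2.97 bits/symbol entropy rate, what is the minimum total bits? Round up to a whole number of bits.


Minimum bits >= n * H = 687 * 2.97 = 2040.39, rounded up to a whole number of bits = 2041

2041 bits


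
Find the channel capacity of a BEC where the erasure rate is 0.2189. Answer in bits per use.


C = 1 - epsilon = 1 - 0.2189 = 0.7811

0.7811 bits


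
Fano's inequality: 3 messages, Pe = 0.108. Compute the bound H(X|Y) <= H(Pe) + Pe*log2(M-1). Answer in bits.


H(Pe) = -Pe*log2(Pe) - (1-Pe)*log2(1-Pe) = -0.108*log2(0.108) - 0.892*log2(0.892) = 0.346777 + 0.147077 = 0.4939. Pe*log2(M-1) = 0.108*log2(2) = 0.108000. Bound = H(Pe) + Pe*log2(M-1) = 0.346777 + 0.147077 + 0.108000 = 0.6019

0.6019 bits


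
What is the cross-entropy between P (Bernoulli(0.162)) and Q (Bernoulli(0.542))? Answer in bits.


H(P,Q) = -p*log2(q) - (1-p)*log2(1-q). -0.162*log2(0.542) = 0.143149; -0.838*log2(0.458) = 0.944074. H(P,Q) = 0.143149 + 0.944074 = 1.0872

1.0872 bits


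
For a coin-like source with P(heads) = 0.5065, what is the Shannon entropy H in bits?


H = -p*log2(p) - (1-p)*log2(1-p). -0.5065*log2(0.5065) = 0.497062; -0.4935*log2(0.4935) = 0.502816. H = 0.497062 + 0.502816 = 0.9999

0.9999 bits


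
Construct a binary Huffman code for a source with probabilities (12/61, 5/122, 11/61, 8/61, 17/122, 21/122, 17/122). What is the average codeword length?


Huffman construction (repeatedly merge the two least-probable nodes; each merge adds 1 bit to every symbol beneath it): 5/122 + 8/61 = 21/122; 17/122 + 17/122 = 17/61; 21/122 + 21/122 = 21/61; 11/61 + 12/61 = 23/61; 17/61 + 21/61 = 38/61; 23/61 + 38/61 = 1. Resulting codeword lengths (in the order the probabilities were given): (2, 4, 2, 4, 3, 3, 3). L_avg = sum(p_i * l_i) = 12/61*2 + 5/122*4 + 11/61*2 + 8/61*4 + 17/122*3 + 21/122*3 + 17/122*3 = 341/122 = 2.7951

2.7951 bits


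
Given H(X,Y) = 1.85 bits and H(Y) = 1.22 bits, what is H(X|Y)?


H(X|Y) = H(X,Y) - H(Y) = 1.85 - 1.22 = 0.63

0.63 bits


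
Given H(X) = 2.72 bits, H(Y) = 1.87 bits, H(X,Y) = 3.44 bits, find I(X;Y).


I(X;Y) = H(X) + H(Y) - H(X,Y) = 2.72 + 1.87 - 3.44 = 1.15

1.15 bits


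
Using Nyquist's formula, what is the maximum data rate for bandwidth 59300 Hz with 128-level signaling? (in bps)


Rate = 2 * B * log2(M) = 2 * 59300 * 7.0 = 830200.0

830200.0 bps


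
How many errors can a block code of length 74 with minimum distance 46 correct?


Correction capability = floor((d-1)/2) = floor((46-1)/2) = 22

22 errors


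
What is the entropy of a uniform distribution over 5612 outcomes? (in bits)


H = log2(n) = log2(5612) = 12.4543

12.4543 bits


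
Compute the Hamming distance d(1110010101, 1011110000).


Count differing positions: . ^ . ^ ^ . . ^ . ^ = 5 differences

5


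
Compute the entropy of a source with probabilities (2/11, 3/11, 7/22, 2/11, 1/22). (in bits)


H = -sum(p_i * log2(p_i)). Terms: -(2/11)*log2(2/11) = 0.447169; -(3/11)*log2(3/11) = 0.511219; -(7/22)*log2(7/22) = 0.525661; -(2/11)*log2(2/11) = 0.447169; -(1/22)*log2(1/22) = 0.202701. H = 0.447169 + 0.511219 + 0.525661 + 0.447169 + 0.202701 = 2.1339

2.1339 bits


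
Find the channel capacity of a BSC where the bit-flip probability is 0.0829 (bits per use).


H(p) = -p*log2(p) - (1-p)*log2(1-p) = -0.0829*log2(0.0829) - 0.9171*log2(0.9171) = 0.297817 + 0.114499 = 0.4123. C = 1 - H(p) = 1 - 0.4123 = 0.5877

0.5877 bits


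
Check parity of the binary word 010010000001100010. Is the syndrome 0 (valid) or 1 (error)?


Syndrome = XOR of all bits = 0 XOR 1 XOR 0 XOR 0 XOR 1 XOR 0 XOR 0 XOR 0 XOR 0 XOR 0 XOR 0 XOR 1 XOR 1 XOR 0 XOR 0 XOR 0 XOR 1 XOR 0 = 1

1


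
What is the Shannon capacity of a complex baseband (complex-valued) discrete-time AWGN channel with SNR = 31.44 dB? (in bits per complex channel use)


SNR_linear = 10^(31.44/10) = 1393.1568; C = log2(1 + SNR_linear) = log2(1 + 1393.1568) = 10.4452

10.4452 bits/channel use


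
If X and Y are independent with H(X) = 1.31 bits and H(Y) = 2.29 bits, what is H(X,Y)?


For independent variables, H(X,Y) = H(X) + H(Y) = 1.31 + 2.29 = 3.6

3.6 bits


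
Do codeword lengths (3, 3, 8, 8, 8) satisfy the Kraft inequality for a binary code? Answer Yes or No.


Kraft sum = sum(2^(-l_i)) = 0.2617, need <= 1. Result: satisfied (a binary prefix-free code with these lengths exists)

Yes


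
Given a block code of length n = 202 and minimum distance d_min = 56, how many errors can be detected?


Detection capability = d_min - 1 = 56 - 1 = 55

55 errors


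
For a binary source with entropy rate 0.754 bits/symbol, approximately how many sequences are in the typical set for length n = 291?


log2|A_typical| = nH = 291 * 0.754 = 219.414, so |A_typical| ~ 2^219.414 = 1.123e+66

1.123e+66


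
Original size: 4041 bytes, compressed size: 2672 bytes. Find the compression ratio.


Ratio = original / compressed = 4041 / 2672 = 1.5124

1.5124


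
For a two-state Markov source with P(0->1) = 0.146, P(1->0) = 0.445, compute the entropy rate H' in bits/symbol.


Stationary distribution: pi_0 = p10/(p01+p10) = 0.753, pi_1 = 0.247. Entropy rate H' = pi_0*H(p01) + pi_1*H(p10) = 0.753*0.5997 + 0.247*0.9913 = 0.6965

0.6965 bits/symbol


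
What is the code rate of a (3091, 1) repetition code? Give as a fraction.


Rate = k/n = 1/3091

1/3091


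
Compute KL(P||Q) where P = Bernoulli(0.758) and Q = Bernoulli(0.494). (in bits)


KL = p*log2(p/q) + (1-p)*log2((1-p)/(1-q)) = 0.758*log2(0.758/0.494) + 0.242*log2(0.242/0.506) = 0.2107

0.2107 bits


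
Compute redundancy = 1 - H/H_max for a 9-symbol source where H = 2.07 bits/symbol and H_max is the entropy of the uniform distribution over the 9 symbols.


H_max = log2(K) = log2(9) = 3.1699 bits/symbol. Redundancy = 1 - H/H_max = 1 - 2.07/3.1699 = 1 - 0.653 = 0.347

0.347


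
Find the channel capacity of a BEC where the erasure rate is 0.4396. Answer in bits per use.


C = 1 - epsilon = 1 - 0.4396 = 0.5604

0.5604 bits


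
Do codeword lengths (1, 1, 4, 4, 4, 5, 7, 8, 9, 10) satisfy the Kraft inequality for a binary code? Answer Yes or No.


Kraft sum = sum(2^(-l_i)) = 1.2334, need <= 1. Result: violated (a binary prefix-free code with these lengths cannot exist)

No


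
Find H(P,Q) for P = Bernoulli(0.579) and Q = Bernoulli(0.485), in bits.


H(P,Q) = -p*log2(q) - (1-p)*log2(1-q). -0.579*log2(0.485) = 0.604443; -0.421*log2(0.515) = 0.403047. H(P,Q) = 0.604443 + 0.403047 = 1.0075

1.0075 bits


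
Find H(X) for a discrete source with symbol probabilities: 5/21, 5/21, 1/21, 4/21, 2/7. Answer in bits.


H = -sum(p_i * log2(p_i)). Terms: -(5/21)*log2(5/21) = 0.492950; -(5/21)*log2(5/21) = 0.492950; -(1/21)*log2(1/21) = 0.209158; -(4/21)*log2(4/21) = 0.455680; -(2/7)*log2(2/7) = 0.516387. H = 0.492950 + 0.492950 + 0.209158 + 0.455680 + 0.516387 = 2.1671

2.1671 bits


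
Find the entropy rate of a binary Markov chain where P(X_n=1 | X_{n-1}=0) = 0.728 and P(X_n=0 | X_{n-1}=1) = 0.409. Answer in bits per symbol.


Stationary distribution: pi_0 = p10/(p01+p10) = 0.3597, pi_1 = 0.6403. Entropy rate H' = pi_0*H(p01) + pi_1*H(p10) = 0.3597*0.8443 + 0.6403*0.976 = 0.9286

0.9286 bits/symbol


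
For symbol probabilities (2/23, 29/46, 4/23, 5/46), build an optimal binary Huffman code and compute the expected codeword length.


Huffman construction (repeatedly merge the two least-probable nodes; each merge adds 1 bit to every symbol beneath it): 2/23 + 5/46 = 9/46; 4/23 + 9/46 = 17/46; 17/46 + 29/46 = 1. Resulting codeword lengths (in the order the probabilities were given): (3, 1, 2, 3). L_avg = sum(p_i * l_i) = 2/23*3 + 29/46*1 + 4/23*2 + 5/46*3 = 36/23 = 1.5652

1.5652 bits


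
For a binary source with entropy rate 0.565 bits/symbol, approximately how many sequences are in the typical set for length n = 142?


log2|A_typical| = nH = 142 * 0.565 = 80.23, so |A_typical| ~ 2^80.23 = 1.418e+24

1.418e+24


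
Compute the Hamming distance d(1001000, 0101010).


Count differing positions: ^ ^ . . . ^ . = 3 differences

3


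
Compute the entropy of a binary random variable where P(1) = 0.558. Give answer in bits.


H = -p*log2(p) - (1-p)*log2(1-p). -0.558*log2(0.558) = 0.469648; -0.442*log2(0.442) = 0.520624. H = 0.469648 + 0.520624 = 0.9903

0.9903 bits


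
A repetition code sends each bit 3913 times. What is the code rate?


Rate = k/n = 1/3913

1/3913


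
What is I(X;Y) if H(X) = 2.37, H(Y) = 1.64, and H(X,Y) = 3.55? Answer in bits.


I(X;Y) = H(X) + H(Y) - H(X,Y) = 2.37 + 1.64 - 3.55 = 0.46

0.46 bits


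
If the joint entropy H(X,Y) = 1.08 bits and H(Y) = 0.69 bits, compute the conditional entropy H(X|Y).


H(X|Y) = H(X,Y) - H(Y) = 1.08 - 0.69 = 0.39

0.39 bits


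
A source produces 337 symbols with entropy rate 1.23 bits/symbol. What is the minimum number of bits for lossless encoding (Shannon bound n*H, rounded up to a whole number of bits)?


Minimum bits >= n * H = 337 * 1.23 = 414.51, rounded up to a whole number of bits = 415

415 bits


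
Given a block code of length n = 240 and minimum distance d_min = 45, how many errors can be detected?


Detection capability = d_min - 1 = 45 - 1 = 44

44 errors


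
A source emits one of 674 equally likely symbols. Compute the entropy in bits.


H = log2(n) = log2(674) = 9.3966

9.3966 bits


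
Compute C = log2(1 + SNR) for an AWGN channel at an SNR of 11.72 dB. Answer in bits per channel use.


SNR_linear = 10^(11.72/10) = 14.8594; C = log2(1 + SNR_linear) = log2(1 + 14.8594) = 3.9873

3.9873 bits/channel use


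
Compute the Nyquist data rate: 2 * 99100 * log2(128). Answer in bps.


Rate = 2 * B * log2(M) = 2 * 99100 * 7.0 = 1387400.0

1387400.0 bps


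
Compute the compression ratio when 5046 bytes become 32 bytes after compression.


Ratio = original / compressed = 5046 / 32 = 157.6875

157.6875


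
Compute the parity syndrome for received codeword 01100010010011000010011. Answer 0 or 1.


Syndrome = XOR of all bits = 0 XOR 1 XOR 1 XOR 0 XOR 0 XOR 0 XOR 1 XOR 0 XOR 0 XOR 1 XOR 0 XOR 0 XOR 1 XOR 1 XOR 0 XOR 0 XOR 0 XOR 0 XOR 1 XOR 0 XOR 0 XOR 1 XOR 1 = 1

1


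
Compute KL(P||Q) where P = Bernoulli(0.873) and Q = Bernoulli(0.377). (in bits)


KL = p*log2(p/q) + (1-p)*log2((1-p)/(1-q)) = 0.873*log2(0.873/0.377) + 0.127*log2(0.127/0.623) = 0.7662

0.7662 bits


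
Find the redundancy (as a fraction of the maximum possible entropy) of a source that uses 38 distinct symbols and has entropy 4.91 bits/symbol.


H_max = log2(K) = log2(38) = 5.2479 bits/symbol. Redundancy = 1 - H/H_max = 1 - 4.91/5.2479 = 1 - 0.9356 = 0.0644

0.0644


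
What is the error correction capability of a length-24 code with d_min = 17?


Correction capability = floor((d-1)/2) = floor((17-1)/2) = 8

8 errors


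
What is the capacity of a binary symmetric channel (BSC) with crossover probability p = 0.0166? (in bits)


H(p) = -p*log2(p) - (1-p)*log2(1-p) = -0.0166*log2(0.0166) - 0.9834*log2(0.9834) = 0.098150 + 0.023749 = 0.1219. C = 1 - H(p) = 1 - 0.1219 = 0.8781

0.8781 bits


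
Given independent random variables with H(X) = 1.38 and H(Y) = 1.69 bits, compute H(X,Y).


For independent variables, H(X,Y) = H(X) + H(Y) = 1.38 + 1.69 = 3.07

3.07 bits


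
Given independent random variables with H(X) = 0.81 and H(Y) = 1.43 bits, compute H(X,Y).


For independent variables, H(X,Y) = H(X) + H(Y) = 0.81 + 1.43 = 2.24

2.24 bits
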